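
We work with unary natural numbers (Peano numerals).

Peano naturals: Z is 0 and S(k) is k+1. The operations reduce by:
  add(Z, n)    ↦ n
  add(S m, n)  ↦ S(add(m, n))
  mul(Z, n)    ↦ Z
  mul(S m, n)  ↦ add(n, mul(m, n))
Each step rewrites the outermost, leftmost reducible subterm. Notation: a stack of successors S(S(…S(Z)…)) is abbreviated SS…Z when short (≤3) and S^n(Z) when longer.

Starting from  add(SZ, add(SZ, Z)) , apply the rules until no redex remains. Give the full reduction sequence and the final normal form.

  start: add(SZ, add(SZ, Z))
  [1] S(add(Z, add(SZ, Z)))
  [2] S(add(SZ, Z))
  [3] S(S(add(Z, Z)))
  [4] SSZ

Answer: normal form = SSZ  (in 4 steps)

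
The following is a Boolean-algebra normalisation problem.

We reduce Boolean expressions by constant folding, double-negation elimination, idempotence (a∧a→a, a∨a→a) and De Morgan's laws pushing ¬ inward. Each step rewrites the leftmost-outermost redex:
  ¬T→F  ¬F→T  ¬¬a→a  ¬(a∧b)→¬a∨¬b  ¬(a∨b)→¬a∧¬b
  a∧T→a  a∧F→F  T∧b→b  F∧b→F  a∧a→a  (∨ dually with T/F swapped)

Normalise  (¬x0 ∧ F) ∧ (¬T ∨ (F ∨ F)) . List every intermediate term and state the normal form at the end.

Answer: normal form = F  (in 2 steps)

Working:
  start: (¬x0 ∧ F) ∧ (¬T ∨ (F ∨ F))
  →1  F ∧ (¬T ∨ (F ∨ F))
  →2  F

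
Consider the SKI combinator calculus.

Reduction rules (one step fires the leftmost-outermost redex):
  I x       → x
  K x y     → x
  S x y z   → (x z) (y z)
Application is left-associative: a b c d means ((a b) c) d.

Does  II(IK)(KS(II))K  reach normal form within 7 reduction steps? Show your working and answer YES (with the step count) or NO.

  start: II(IK)(KS(II))K
  step 1: I(IK)(KS(II))K
  step 2: IK(KS(II))K
  step 3: K(KS(II))K
  step 4: KS(II)
  step 5: S

Answer: YES — reaches normal form S in 5 ≤ 7 steps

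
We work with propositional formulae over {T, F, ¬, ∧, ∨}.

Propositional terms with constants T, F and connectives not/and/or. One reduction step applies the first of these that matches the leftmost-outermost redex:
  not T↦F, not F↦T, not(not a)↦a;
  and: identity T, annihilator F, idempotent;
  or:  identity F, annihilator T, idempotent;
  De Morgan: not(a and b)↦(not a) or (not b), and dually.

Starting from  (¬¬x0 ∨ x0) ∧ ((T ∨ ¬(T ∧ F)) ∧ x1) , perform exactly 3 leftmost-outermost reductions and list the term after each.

Answer: after 3 steps: x0 ∧ (T ∧ x1)

Reduction:
  start: (¬¬x0 ∨ x0) ∧ ((T ∨ ¬(T ∧ F)) ∧ x1)
  [1] (x0 ∨ x0) ∧ ((T ∨ ¬(T ∧ F)) ∧ x1)
  [2] x0 ∧ ((T ∨ ¬(T ∧ F)) ∧ x1)
  [3] x0 ∧ (T ∧ x1)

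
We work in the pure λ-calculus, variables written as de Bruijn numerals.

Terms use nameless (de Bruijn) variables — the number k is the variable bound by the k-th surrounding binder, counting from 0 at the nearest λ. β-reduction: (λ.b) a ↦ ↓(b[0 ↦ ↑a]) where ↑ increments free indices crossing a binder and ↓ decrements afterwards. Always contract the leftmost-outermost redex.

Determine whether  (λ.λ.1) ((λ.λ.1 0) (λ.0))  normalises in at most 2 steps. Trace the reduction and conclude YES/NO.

Answer: NO — after 2 steps the term is λ.λ.(λ.0) 0, not yet normal

Derivation:
  start: (λ.λ.1) ((λ.λ.1 0) (λ.0))
  step 1: λ.(λ.λ.1 0) (λ.0)
  step 2: λ.λ.(λ.0) 0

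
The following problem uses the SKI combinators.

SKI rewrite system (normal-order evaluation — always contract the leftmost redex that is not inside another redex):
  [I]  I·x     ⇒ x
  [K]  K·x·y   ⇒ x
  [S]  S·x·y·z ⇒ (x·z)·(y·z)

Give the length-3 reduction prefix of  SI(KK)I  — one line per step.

  start: SI(KK)I
  →1  II(KKI)
  →2  I(KKI)
  →3  KKI

Answer: after 3 steps: KKI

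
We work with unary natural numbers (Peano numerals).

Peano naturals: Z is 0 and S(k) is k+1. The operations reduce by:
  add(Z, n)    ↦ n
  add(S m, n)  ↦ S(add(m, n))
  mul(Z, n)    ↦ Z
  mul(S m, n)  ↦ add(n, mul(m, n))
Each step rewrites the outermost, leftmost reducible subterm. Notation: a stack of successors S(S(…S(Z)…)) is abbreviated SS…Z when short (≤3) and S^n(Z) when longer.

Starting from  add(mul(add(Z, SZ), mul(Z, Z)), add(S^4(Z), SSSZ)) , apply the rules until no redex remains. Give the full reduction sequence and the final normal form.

  start: add(mul(add(Z, SZ), mul(Z, Z)), add(S^4(Z), SSSZ))
  [1] add(mul(SZ, mul(Z, Z)), add(S^4(Z), SSSZ))
  [2] add(add(mul(Z, Z), mul(Z, mul(Z, Z))), add(S^4(Z), SSSZ))
  [3] add(add(Z, mul(Z, mul(Z, Z))), add(S^4(Z), SSSZ))
  [4] add(mul(Z, mul(Z, Z)), add(S^4(Z), SSSZ))
  [5] add(Z, add(S^4(Z), SSSZ))
  [6] add(S^4(Z), SSSZ)
  [7] S(add(SSSZ, SSSZ))
  [8] S(S(add(SSZ, SSSZ)))
  [9] S(S(S(add(SZ, SSSZ))))
  [10] S(S(S(S(add(Z, SSSZ)))))
  [11] S^7(Z)

Answer: normal form = S^7(Z)  (in 11 steps)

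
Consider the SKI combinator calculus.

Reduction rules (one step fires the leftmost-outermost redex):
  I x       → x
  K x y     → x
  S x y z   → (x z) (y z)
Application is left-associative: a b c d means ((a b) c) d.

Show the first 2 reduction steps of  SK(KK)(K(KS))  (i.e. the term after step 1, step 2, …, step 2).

Answer: after 2 steps: K(KS)

Working:
  start: SK(KK)(K(KS))
  step 1: K(K(KS))(KK(K(KS)))
  step 2: K(KS)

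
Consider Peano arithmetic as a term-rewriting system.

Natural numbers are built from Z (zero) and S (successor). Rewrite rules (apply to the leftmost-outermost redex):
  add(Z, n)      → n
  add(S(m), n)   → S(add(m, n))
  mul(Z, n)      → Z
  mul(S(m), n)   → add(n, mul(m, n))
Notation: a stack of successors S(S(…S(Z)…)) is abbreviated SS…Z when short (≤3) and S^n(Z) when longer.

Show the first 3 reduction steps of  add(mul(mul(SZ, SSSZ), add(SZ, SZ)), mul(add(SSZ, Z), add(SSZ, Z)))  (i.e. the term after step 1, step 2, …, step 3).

Answer: after 3 steps: add(add(add(SZ, SZ), mul(add(SSZ, mul(Z, SSSZ)), add(SZ, SZ))), mul(add(SSZ, Z), add(SSZ, Z)))

Reduction:
  start: add(mul(mul(SZ, SSSZ), add(SZ, SZ)), mul(add(SSZ, Z), add(SSZ, Z)))
  →1  add(mul(add(SSSZ, mul(Z, SSSZ)), add(SZ, SZ)), mul(add(SSZ, Z), add(SSZ, Z)))
  →2  add(mul(S(add(SSZ, mul(Z, SSSZ))), add(SZ, SZ)), mul(add(SSZ, Z), add(SSZ, Z)))
  →3  add(add(add(SZ, SZ), mul(add(SSZ, mul(Z, SSSZ)), add(SZ, SZ))), mul(add(SSZ, Z), add(SSZ, Z)))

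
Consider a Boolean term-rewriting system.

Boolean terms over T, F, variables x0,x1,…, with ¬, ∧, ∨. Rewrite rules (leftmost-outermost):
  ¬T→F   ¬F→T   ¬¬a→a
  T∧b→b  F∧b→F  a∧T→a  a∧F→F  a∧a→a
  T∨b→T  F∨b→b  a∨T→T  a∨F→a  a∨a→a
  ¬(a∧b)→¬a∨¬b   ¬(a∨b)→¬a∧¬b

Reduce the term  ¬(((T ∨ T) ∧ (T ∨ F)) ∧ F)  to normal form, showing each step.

  start: ¬(((T ∨ T) ∧ (T ∨ F)) ∧ F)
  →1  ¬((T ∨ T) ∧ (T ∨ F)) ∨ ¬F
  →2  (¬(T ∨ T) ∨ ¬(T ∨ F)) ∨ ¬F
  →3  ((¬T ∧ ¬T) ∨ ¬(T ∨ F)) ∨ ¬F
  →4  (¬T ∨ ¬(T ∨ F)) ∨ ¬F
  →5  (F ∨ ¬(T ∨ F)) ∨ ¬F
  →6  ¬(T ∨ F) ∨ ¬F
  →7  (¬T ∧ ¬F) ∨ ¬F
  →8  (F ∧ ¬F) ∨ ¬F
  →9  F ∨ ¬F
  →10  ¬F
  →11  T

Answer: normal form = T  (in 11 steps)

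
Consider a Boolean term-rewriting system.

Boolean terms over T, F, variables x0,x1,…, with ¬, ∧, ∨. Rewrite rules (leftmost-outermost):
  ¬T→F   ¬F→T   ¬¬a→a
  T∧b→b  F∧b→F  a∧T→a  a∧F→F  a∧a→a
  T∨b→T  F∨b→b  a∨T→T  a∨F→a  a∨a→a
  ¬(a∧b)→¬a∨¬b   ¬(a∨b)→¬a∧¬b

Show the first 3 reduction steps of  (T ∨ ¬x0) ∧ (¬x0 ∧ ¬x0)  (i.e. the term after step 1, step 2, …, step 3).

  start: (T ∨ ¬x0) ∧ (¬x0 ∧ ¬x0)
  [1] T ∧ (¬x0 ∧ ¬x0)
  [2] ¬x0 ∧ ¬x0
  [3] ¬x0

Answer: after 3 steps: ¬x0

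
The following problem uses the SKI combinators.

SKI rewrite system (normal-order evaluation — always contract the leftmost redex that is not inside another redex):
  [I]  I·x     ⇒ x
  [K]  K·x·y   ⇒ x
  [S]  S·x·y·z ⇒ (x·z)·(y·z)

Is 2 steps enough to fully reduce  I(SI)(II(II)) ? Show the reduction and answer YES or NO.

Answer: NO — after 2 steps the term is SI(I(II)), not yet normal

Reduction:
  start: I(SI)(II(II))
  step 1: SI(II(II))
  step 2: SI(I(II))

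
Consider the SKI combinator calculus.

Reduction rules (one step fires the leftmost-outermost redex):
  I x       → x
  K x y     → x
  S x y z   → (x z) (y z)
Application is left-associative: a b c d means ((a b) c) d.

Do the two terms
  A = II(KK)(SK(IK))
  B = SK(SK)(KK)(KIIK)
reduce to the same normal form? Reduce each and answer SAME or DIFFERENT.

Answer: SAME — A ⇓ K, B ⇓ K

Derivation:
Term A:
  start: II(KK)(SK(IK))
  step 1: I(KK)(SK(IK))
  step 2: KK(SK(IK))
  step 3: K

Term B:
  start: SK(SK)(KK)(KIIK)
  step 1: K(KK)(SK(KK))(KIIK)
  step 2: KK(KIIK)
  step 3: K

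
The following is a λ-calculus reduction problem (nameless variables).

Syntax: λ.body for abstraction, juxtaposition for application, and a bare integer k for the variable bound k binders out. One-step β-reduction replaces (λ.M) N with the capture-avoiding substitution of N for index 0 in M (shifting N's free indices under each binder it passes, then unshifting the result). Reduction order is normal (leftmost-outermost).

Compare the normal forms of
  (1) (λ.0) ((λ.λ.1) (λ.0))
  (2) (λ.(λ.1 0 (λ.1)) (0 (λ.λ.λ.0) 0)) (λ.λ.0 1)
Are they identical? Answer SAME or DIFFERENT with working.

Term A:
  start: (λ.0) ((λ.λ.1) (λ.0))
  →1  (λ.λ.1) (λ.0)
  →2  λ.λ.0

Term B:
  start: (λ.(λ.1 0 (λ.1)) (0 (λ.λ.λ.0) 0)) (λ.λ.0 1)
  →1  (λ.(λ.λ.0 1) 0 (λ.1)) ((λ.λ.0 1) (λ.λ.λ.0) (λ.λ.0 1))
  →2  (λ.λ.0 1) ((λ.λ.0 1) (λ.λ.λ.0) (λ.λ.0 1)) (λ.(λ.λ.0 1) (λ.λ.λ.0) (λ.λ.0 1))
  →3  (λ.0 ((λ.λ.0 1) (λ.λ.λ.0) (λ.λ.0 1))) (λ.(λ.λ.0 1) (λ.λ.λ.0) (λ.λ.0 1))
  →4  (λ.(λ.λ.0 1) (λ.λ.λ.0) (λ.λ.0 1)) ((λ.λ.0 1) (λ.λ.λ.0) (λ.λ.0 1))
  →5  (λ.λ.0 1) (λ.λ.λ.0) (λ.λ.0 1)
  →6  (λ.0 (λ.λ.λ.0)) (λ.λ.0 1)
  →7  (λ.λ.0 1) (λ.λ.λ.0)
  →8  λ.0 (λ.λ.λ.0)

Answer: DIFFERENT — A ⇓ λ.λ.0, B ⇓ λ.0 (λ.λ.λ.0)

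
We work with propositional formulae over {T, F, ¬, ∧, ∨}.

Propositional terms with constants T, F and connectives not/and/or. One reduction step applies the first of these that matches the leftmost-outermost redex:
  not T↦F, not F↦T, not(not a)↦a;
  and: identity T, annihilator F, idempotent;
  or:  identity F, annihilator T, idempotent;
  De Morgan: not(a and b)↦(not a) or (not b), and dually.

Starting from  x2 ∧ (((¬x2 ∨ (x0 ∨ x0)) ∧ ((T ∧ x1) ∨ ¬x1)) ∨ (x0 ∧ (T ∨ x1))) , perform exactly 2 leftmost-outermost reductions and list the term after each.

  start: x2 ∧ (((¬x2 ∨ (x0 ∨ x0)) ∧ ((T ∧ x1) ∨ ¬x1)) ∨ (x0 ∧ (T ∨ x1)))
  step 1: x2 ∧ (((¬x2 ∨ x0) ∧ ((T ∧ x1) ∨ ¬x1)) ∨ (x0 ∧ (T ∨ x1)))
  step 2: x2 ∧ (((¬x2 ∨ x0) ∧ (x1 ∨ ¬x1)) ∨ (x0 ∧ (T ∨ x1)))

Answer: after 2 steps: x2 ∧ (((¬x2 ∨ x0) ∧ (x1 ∨ ¬x1)) ∨ (x0 ∧ (T ∨ x1)))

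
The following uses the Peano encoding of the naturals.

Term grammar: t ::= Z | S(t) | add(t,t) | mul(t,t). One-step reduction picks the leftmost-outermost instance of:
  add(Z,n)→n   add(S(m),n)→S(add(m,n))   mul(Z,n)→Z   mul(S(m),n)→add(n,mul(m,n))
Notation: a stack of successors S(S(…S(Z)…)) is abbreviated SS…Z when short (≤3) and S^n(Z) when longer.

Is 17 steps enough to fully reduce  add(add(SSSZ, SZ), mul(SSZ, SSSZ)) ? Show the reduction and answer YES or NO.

Answer: NO — after 17 steps the term is S(S(S(S(S(S(S(S(S(add(SZ, mul(Z, SSSZ))))))))))), not yet normal

Reduction:
  start: add(add(SSSZ, SZ), mul(SSZ, SSSZ))
  [1] add(S(add(SSZ, SZ)), mul(SSZ, SSSZ))
  [2] S(add(add(SSZ, SZ), mul(SSZ, SSSZ)))
  [3] S(add(S(add(SZ, SZ)), mul(SSZ, SSSZ)))
  [4] S(S(add(add(SZ, SZ), mul(SSZ, SSSZ))))
  [5] S(S(add(S(add(Z, SZ)), mul(SSZ, SSSZ))))
  [6] S(S(S(add(add(Z, SZ), mul(SSZ, SSSZ)))))
  [7] S(S(S(add(SZ, mul(SSZ, SSSZ)))))
  [8] S(S(S(S(add(Z, mul(SSZ, SSSZ))))))
  [9] S(S(S(S(mul(SSZ, SSSZ)))))
  [10] S(S(S(S(add(SSSZ, mul(SZ, SSSZ))))))
  [11] S(S(S(S(S(add(SSZ, mul(SZ, SSSZ)))))))
  [12] S(S(S(S(S(S(add(SZ, mul(SZ, SSSZ))))))))
  [13] S(S(S(S(S(S(S(add(Z, mul(SZ, SSSZ)))))))))
  [14] S(S(S(S(S(S(S(mul(SZ, SSSZ))))))))
  [15] S(S(S(S(S(S(S(add(SSSZ, mul(Z, SSSZ)))))))))
  [16] S(S(S(S(S(S(S(S(add(SSZ, mul(Z, SSSZ))))))))))
  [17] S(S(S(S(S(S(S(S(S(add(SZ, mul(Z, SSSZ)))))))))))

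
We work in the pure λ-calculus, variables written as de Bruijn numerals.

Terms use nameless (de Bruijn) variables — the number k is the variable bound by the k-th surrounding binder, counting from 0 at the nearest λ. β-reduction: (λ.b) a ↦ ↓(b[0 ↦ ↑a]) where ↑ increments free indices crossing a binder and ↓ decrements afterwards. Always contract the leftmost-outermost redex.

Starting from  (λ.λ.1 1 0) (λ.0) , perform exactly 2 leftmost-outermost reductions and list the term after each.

  start: (λ.λ.1 1 0) (λ.0)
  →1  λ.(λ.0) (λ.0) 0
  →2  λ.(λ.0) 0

Answer: after 2 steps: λ.(λ.0) 0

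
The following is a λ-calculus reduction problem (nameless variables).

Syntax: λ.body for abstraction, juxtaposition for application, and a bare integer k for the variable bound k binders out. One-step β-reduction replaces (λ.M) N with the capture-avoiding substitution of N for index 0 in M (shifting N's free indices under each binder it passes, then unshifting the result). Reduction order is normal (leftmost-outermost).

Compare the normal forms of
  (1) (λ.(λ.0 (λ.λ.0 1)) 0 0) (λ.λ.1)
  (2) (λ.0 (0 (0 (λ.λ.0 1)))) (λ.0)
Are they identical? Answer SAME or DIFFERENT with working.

Answer: SAME — A ⇓ λ.λ.0 1, B ⇓ λ.λ.0 1

Reduction:
Term A:
  start: (λ.(λ.0 (λ.λ.0 1)) 0 0) (λ.λ.1)
  →1  (λ.0 (λ.λ.0 1)) (λ.λ.1) (λ.λ.1)
  →2  (λ.λ.1) (λ.λ.0 1) (λ.λ.1)
  →3  (λ.λ.λ.0 1) (λ.λ.1)
  →4  λ.λ.0 1

Term B:
  start: (λ.0 (0 (0 (λ.λ.0 1)))) (λ.0)
  →1  (λ.0) ((λ.0) ((λ.0) (λ.λ.0 1)))
  →2  (λ.0) ((λ.0) (λ.λ.0 1))
  →3  (λ.0) (λ.λ.0 1)
  →4  λ.λ.0 1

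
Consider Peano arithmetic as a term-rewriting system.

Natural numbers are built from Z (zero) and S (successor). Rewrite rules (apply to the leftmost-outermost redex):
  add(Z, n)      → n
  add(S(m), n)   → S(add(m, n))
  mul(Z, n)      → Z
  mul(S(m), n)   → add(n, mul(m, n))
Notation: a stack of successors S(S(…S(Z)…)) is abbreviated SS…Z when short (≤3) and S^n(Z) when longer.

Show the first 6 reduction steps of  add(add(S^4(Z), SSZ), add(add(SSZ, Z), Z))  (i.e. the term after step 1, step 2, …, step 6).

  start: add(add(S^4(Z), SSZ), add(add(SSZ, Z), Z))
  step 1: add(S(add(SSSZ, SSZ)), add(add(SSZ, Z), Z))
  step 2: S(add(add(SSSZ, SSZ), add(add(SSZ, Z), Z)))
  step 3: S(add(S(add(SSZ, SSZ)), add(add(SSZ, Z), Z)))
  step 4: S(S(add(add(SSZ, SSZ), add(add(SSZ, Z), Z))))
  step 5: S(S(add(S(add(SZ, SSZ)), add(add(SSZ, Z), Z))))
  step 6: S(S(S(add(add(SZ, SSZ), add(add(SSZ, Z), Z)))))

Answer: after 6 steps: S(S(S(add(add(SZ, SSZ), add(add(SSZ, Z), Z)))))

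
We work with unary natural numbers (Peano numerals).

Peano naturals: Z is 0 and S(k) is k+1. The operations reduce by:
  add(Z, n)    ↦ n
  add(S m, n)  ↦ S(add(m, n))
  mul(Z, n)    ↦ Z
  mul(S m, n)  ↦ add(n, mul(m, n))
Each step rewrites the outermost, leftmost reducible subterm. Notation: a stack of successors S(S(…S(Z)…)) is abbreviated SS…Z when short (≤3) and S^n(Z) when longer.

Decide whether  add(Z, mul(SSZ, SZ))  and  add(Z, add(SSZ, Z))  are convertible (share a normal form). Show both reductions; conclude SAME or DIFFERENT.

Answer: SAME — A ⇓ SSZ, B ⇓ SSZ

Derivation:
Term A:
  start: add(Z, mul(SSZ, SZ))
  step 1: mul(SSZ, SZ)
  step 2: add(SZ, mul(SZ, SZ))
  step 3: S(add(Z, mul(SZ, SZ)))
  step 4: S(mul(SZ, SZ))
  step 5: S(add(SZ, mul(Z, SZ)))
  step 6: S(S(add(Z, mul(Z, SZ))))
  step 7: S(S(mul(Z, SZ)))
  step 8: SSZ

Term B:
  start: add(Z, add(SSZ, Z))
  step 1: add(SSZ, Z)
  step 2: S(add(SZ, Z))
  step 3: S(S(add(Z, Z)))
  step 4: SSZ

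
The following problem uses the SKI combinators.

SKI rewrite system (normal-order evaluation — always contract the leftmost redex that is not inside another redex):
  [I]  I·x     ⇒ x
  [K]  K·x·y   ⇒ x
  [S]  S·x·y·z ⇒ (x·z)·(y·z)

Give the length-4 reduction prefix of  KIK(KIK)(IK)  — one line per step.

  start: KIK(KIK)(IK)
  [1] I(KIK)(IK)
  [2] KIK(IK)
  [3] I(IK)
  [4] IK

Answer: after 4 steps: IK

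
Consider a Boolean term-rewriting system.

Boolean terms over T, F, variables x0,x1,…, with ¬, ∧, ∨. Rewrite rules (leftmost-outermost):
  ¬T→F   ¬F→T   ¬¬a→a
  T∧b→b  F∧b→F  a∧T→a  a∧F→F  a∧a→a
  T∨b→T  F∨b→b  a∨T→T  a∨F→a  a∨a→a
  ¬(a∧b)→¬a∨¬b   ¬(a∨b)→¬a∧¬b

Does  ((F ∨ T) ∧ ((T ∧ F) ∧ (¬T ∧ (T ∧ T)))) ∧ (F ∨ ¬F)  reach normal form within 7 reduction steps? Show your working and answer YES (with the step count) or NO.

Answer: YES — reaches normal form F in 5 ≤ 7 steps

Derivation:
  start: ((F ∨ T) ∧ ((T ∧ F) ∧ (¬T ∧ (T ∧ T)))) ∧ (F ∨ ¬F)
  [1] (T ∧ ((T ∧ F) ∧ (¬T ∧ (T ∧ T)))) ∧ (F ∨ ¬F)
  [2] ((T ∧ F) ∧ (¬T ∧ (T ∧ T))) ∧ (F ∨ ¬F)
  [3] (F ∧ (¬T ∧ (T ∧ T))) ∧ (F ∨ ¬F)
  [4] F ∧ (F ∨ ¬F)
  [5] F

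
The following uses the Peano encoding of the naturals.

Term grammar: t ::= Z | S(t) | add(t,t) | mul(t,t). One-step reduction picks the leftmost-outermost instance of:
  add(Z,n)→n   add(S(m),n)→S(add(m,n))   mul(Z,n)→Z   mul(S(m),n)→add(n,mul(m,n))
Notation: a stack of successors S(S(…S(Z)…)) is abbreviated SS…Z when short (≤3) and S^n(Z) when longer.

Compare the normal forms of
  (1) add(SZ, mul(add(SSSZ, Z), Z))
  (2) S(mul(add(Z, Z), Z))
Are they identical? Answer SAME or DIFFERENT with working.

Answer: SAME — A ⇓ SZ, B ⇓ SZ

Derivation:
Term A:
  start: add(SZ, mul(add(SSSZ, Z), Z))
  →1  S(add(Z, mul(add(SSSZ, Z), Z)))
  →2  S(mul(add(SSSZ, Z), Z))
  →3  S(mul(S(add(SSZ, Z)), Z))
  →4  S(add(Z, mul(add(SSZ, Z), Z)))
  →5  S(mul(add(SSZ, Z), Z))
  →6  S(mul(S(add(SZ, Z)), Z))
  →7  S(add(Z, mul(add(SZ, Z), Z)))
  →8  S(mul(add(SZ, Z), Z))
  →9  S(mul(S(add(Z, Z)), Z))
  →10  S(add(Z, mul(add(Z, Z), Z)))
  →11  S(mul(add(Z, Z), Z))
  →12  S(mul(Z, Z))
  →13  SZ

Term B:
  start: S(mul(add(Z, Z), Z))
  →1  S(mul(Z, Z))
  →2  SZ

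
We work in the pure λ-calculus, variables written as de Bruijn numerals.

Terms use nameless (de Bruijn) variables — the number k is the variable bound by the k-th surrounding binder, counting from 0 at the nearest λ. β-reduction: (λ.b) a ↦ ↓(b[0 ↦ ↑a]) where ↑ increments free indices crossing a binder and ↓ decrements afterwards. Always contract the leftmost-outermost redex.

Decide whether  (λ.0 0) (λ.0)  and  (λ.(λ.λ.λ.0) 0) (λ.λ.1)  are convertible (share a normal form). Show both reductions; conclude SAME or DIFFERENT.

Answer: DIFFERENT — A ⇓ λ.0, B ⇓ λ.λ.0

Reduction:
Term A:
  start: (λ.0 0) (λ.0)
  →1  (λ.0) (λ.0)
  →2  λ.0

Term B:
  start: (λ.(λ.λ.λ.0) 0) (λ.λ.1)
  →1  (λ.λ.λ.0) (λ.λ.1)
  →2  λ.λ.0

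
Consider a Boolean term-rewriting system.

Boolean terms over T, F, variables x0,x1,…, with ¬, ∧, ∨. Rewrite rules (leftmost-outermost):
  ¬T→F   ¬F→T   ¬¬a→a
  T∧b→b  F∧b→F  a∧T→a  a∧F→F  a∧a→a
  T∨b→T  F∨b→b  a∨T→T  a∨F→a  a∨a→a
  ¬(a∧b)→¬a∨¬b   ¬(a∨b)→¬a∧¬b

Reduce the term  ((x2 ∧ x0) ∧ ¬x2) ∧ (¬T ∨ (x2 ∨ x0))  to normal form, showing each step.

Answer: normal form = ((x2 ∧ x0) ∧ ¬x2) ∧ (x2 ∨ x0)  (in 2 steps)

Derivation:
  start: ((x2 ∧ x0) ∧ ¬x2) ∧ (¬T ∨ (x2 ∨ x0))
  step 1: ((x2 ∧ x0) ∧ ¬x2) ∧ (F ∨ (x2 ∨ x0))
  step 2: ((x2 ∧ x0) ∧ ¬x2) ∧ (x2 ∨ x0)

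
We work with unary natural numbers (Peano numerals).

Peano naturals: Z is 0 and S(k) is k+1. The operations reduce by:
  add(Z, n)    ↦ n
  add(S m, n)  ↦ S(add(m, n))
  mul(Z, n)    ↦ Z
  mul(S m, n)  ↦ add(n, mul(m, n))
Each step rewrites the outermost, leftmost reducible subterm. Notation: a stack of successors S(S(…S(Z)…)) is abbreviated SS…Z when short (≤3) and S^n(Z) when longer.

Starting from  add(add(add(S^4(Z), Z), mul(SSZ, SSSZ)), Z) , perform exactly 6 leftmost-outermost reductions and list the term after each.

  start: add(add(add(S^4(Z), Z), mul(SSZ, SSSZ)), Z)
  [1] add(add(S(add(SSSZ, Z)), mul(SSZ, SSSZ)), Z)
  [2] add(S(add(add(SSSZ, Z), mul(SSZ, SSSZ))), Z)
  [3] S(add(add(add(SSSZ, Z), mul(SSZ, SSSZ)), Z))
  [4] S(add(add(S(add(SSZ, Z)), mul(SSZ, SSSZ)), Z))
  [5] S(add(S(add(add(SSZ, Z), mul(SSZ, SSSZ))), Z))
  [6] S(S(add(add(add(SSZ, Z), mul(SSZ, SSSZ)), Z)))

Answer: after 6 steps: S(S(add(add(add(SSZ, Z), mul(SSZ, SSSZ)), Z)))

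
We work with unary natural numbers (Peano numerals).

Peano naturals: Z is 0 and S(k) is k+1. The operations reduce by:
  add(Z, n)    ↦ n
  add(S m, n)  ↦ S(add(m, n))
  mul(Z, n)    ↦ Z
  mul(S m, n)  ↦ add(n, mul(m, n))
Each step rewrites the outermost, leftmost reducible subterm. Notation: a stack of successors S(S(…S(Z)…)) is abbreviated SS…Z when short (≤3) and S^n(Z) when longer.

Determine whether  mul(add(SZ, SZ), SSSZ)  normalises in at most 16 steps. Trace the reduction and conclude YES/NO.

Answer: YES — reaches normal form S^6(Z) in 13 ≤ 16 steps

Working:
  start: mul(add(SZ, SZ), SSSZ)
  [1] mul(S(add(Z, SZ)), SSSZ)
  [2] add(SSSZ, mul(add(Z, SZ), SSSZ))
  [3] S(add(SSZ, mul(add(Z, SZ), SSSZ)))
  [4] S(S(add(SZ, mul(add(Z, SZ), SSSZ))))
  [5] S(S(S(add(Z, mul(add(Z, SZ), SSSZ)))))
  [6] S(S(S(mul(add(Z, SZ), SSSZ))))
  [7] S(S(S(mul(SZ, SSSZ))))
  [8] S(S(S(add(SSSZ, mul(Z, SSSZ)))))
  [9] S(S(S(S(add(SSZ, mul(Z, SSSZ))))))
  [10] S(S(S(S(S(add(SZ, mul(Z, SSSZ)))))))
  [11] S(S(S(S(S(S(add(Z, mul(Z, SSSZ))))))))
  [12] S(S(S(S(S(S(mul(Z, SSSZ)))))))
  [13] S^6(Z)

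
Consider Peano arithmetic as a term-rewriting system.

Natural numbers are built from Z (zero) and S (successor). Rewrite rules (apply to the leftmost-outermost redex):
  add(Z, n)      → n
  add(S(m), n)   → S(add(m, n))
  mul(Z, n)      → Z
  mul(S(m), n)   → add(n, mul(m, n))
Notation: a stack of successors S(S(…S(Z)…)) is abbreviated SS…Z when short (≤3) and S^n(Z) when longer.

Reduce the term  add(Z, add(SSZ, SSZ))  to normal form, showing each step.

  start: add(Z, add(SSZ, SSZ))
  →1  add(SSZ, SSZ)
  →2  S(add(SZ, SSZ))
  →3  S(S(add(Z, SSZ)))
  →4  S^4(Z)

Answer: normal form = S^4(Z)  (in 4 steps)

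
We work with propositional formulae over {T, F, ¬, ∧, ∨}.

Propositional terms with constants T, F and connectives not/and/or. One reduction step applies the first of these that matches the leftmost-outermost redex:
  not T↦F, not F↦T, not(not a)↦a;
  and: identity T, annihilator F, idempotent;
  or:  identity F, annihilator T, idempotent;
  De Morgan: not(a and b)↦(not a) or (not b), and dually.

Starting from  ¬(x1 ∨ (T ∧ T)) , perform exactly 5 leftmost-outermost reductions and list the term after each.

Answer: after 5 steps: F

Reduction:
  start: ¬(x1 ∨ (T ∧ T))
  [1] ¬x1 ∧ ¬(T ∧ T)
  [2] ¬x1 ∧ (¬T ∨ ¬T)
  [3] ¬x1 ∧ ¬T
  [4] ¬x1 ∧ F
  [5] F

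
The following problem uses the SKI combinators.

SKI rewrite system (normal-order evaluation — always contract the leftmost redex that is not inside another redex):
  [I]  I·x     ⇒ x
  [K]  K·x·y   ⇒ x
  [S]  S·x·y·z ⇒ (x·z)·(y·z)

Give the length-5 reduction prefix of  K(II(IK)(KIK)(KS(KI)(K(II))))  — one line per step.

Answer: after 5 steps: KI

Working:
  start: K(II(IK)(KIK)(KS(KI)(K(II))))
  [1] K(I(IK)(KIK)(KS(KI)(K(II))))
  [2] K(IK(KIK)(KS(KI)(K(II))))
  [3] K(K(KIK)(KS(KI)(K(II))))
  [4] K(KIK)
  [5] KI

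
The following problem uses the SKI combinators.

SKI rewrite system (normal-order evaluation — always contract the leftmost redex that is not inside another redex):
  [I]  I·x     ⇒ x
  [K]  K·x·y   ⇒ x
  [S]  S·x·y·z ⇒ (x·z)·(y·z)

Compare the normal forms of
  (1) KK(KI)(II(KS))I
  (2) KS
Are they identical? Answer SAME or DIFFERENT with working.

Answer: SAME — A ⇓ KS, B ⇓ KS

Working:
Term A:
  start: KK(KI)(II(KS))I
  [1] K(II(KS))I
  [2] II(KS)
  [3] I(KS)
  [4] KS

Term B:
  start: KS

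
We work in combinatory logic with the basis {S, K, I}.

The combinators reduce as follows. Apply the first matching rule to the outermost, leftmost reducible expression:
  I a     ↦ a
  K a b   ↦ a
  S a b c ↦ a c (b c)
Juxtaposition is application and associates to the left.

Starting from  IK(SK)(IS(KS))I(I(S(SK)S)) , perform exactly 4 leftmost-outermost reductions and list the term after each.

  start: IK(SK)(IS(KS))I(I(S(SK)S))
  →1  K(SK)(IS(KS))I(I(S(SK)S))
  →2  SKI(I(S(SK)S))
  →3  K(I(S(SK)S))(I(I(S(SK)S)))
  →4  I(S(SK)S)

Answer: after 4 steps: I(S(SK)S)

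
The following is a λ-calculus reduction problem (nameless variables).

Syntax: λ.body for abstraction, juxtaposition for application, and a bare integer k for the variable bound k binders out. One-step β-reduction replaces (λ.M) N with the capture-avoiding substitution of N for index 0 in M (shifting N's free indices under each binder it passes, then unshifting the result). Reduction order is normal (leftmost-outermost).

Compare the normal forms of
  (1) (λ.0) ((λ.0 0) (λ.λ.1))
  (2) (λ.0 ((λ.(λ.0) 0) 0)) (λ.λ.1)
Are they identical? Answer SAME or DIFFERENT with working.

Term A:
  start: (λ.0) ((λ.0 0) (λ.λ.1))
  [1] (λ.0 0) (λ.λ.1)
  [2] (λ.λ.1) (λ.λ.1)
  [3] λ.λ.λ.1

Term B:
  start: (λ.0 ((λ.(λ.0) 0) 0)) (λ.λ.1)
  [1] (λ.λ.1) ((λ.(λ.0) 0) (λ.λ.1))
  [2] λ.(λ.(λ.0) 0) (λ.λ.1)
  [3] λ.(λ.0) (λ.λ.1)
  [4] λ.λ.λ.1

Answer: SAME — A ⇓ λ.λ.λ.1, B ⇓ λ.λ.λ.1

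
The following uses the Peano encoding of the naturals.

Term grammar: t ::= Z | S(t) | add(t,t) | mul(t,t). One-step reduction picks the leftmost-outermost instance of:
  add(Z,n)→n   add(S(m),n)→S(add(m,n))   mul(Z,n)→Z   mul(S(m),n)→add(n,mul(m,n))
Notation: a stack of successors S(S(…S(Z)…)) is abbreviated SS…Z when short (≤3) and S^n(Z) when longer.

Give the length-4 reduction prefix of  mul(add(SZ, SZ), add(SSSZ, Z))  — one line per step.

Answer: after 4 steps: S(add(add(SSZ, Z), mul(add(Z, SZ), add(SSSZ, Z))))

Working:
  start: mul(add(SZ, SZ), add(SSSZ, Z))
  step 1: mul(S(add(Z, SZ)), add(SSSZ, Z))
  step 2: add(add(SSSZ, Z), mul(add(Z, SZ), add(SSSZ, Z)))
  step 3: add(S(add(SSZ, Z)), mul(add(Z, SZ), add(SSSZ, Z)))
  step 4: S(add(add(SSZ, Z), mul(add(Z, SZ), add(SSSZ, Z))))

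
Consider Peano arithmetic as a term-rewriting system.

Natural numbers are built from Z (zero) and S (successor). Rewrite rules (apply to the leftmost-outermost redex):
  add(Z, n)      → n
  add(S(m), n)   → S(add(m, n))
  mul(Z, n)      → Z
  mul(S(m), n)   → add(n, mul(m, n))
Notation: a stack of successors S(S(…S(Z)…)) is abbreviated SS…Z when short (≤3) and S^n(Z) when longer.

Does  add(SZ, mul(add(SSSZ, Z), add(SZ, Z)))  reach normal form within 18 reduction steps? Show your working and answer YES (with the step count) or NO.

  start: add(SZ, mul(add(SSSZ, Z), add(SZ, Z)))
  step 1: S(add(Z, mul(add(SSSZ, Z), add(SZ, Z))))
  step 2: S(mul(add(SSSZ, Z), add(SZ, Z)))
  step 3: S(mul(S(add(SSZ, Z)), add(SZ, Z)))
  step 4: S(add(add(SZ, Z), mul(add(SSZ, Z), add(SZ, Z))))
  step 5: S(add(S(add(Z, Z)), mul(add(SSZ, Z), add(SZ, Z))))
  step 6: S(S(add(add(Z, Z), mul(add(SSZ, Z), add(SZ, Z)))))
  step 7: S(S(add(Z, mul(add(SSZ, Z), add(SZ, Z)))))
  step 8: S(S(mul(add(SSZ, Z), add(SZ, Z))))
  step 9: S(S(mul(S(add(SZ, Z)), add(SZ, Z))))
  step 10: S(S(add(add(SZ, Z), mul(add(SZ, Z), add(SZ, Z)))))
  step 11: S(S(add(S(add(Z, Z)), mul(add(SZ, Z), add(SZ, Z)))))
  step 12: S(S(S(add(add(Z, Z), mul(add(SZ, Z), add(SZ, Z))))))
  step 13: S(S(S(add(Z, mul(add(SZ, Z), add(SZ, Z))))))
  step 14: S(S(S(mul(add(SZ, Z), add(SZ, Z)))))
  step 15: S(S(S(mul(S(add(Z, Z)), add(SZ, Z)))))
  step 16: S(S(S(add(add(SZ, Z), mul(add(Z, Z), add(SZ, Z))))))
  step 17: S(S(S(add(S(add(Z, Z)), mul(add(Z, Z), add(SZ, Z))))))
  step 18: S(S(S(S(add(add(Z, Z), mul(add(Z, Z), add(SZ, Z)))))))

Answer: NO — after 18 steps the term is S(S(S(S(add(add(Z, Z), mul(add(Z, Z), add(SZ, Z))))))), not yet normal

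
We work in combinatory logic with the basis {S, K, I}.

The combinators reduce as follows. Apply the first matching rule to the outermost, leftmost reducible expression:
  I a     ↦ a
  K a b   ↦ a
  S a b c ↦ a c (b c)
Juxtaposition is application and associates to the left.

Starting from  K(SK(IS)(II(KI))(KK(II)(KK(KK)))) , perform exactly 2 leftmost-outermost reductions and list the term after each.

  start: K(SK(IS)(II(KI))(KK(II)(KK(KK))))
  →1  K(K(II(KI))(IS(II(KI)))(KK(II)(KK(KK))))
  →2  K(II(KI)(KK(II)(KK(KK))))

Answer: after 2 steps: K(II(KI)(KK(II)(KK(KK))))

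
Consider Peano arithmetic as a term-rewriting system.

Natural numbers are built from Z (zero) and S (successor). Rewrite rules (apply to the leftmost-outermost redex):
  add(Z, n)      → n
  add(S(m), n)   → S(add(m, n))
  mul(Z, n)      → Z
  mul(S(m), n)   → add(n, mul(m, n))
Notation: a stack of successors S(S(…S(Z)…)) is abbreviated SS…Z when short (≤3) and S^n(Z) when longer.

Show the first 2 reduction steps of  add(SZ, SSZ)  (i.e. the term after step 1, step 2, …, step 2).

Answer: after 2 steps: SSSZ

Derivation:
  start: add(SZ, SSZ)
  step 1: S(add(Z, SSZ))
  step 2: SSSZ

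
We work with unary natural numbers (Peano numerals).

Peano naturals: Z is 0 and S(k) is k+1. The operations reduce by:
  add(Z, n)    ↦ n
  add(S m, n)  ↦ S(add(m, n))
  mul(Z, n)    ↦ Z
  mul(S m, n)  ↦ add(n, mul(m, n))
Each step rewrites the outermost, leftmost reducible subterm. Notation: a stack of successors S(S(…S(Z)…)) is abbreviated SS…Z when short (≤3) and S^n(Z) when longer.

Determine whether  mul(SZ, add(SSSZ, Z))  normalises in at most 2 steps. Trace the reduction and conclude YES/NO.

  start: mul(SZ, add(SSSZ, Z))
  [1] add(add(SSSZ, Z), mul(Z, add(SSSZ, Z)))
  [2] add(S(add(SSZ, Z)), mul(Z, add(SSSZ, Z)))

Answer: NO — after 2 steps the term is add(S(add(SSZ, Z)), mul(Z, add(SSSZ, Z))), not yet normal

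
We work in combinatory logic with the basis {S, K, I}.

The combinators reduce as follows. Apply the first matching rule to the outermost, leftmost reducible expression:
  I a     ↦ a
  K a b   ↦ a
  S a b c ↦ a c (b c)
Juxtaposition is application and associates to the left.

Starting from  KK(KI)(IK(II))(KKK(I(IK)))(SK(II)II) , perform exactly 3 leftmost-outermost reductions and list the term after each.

Answer: after 3 steps: K(II)(SK(II)II)

Working:
  start: KK(KI)(IK(II))(KKK(I(IK)))(SK(II)II)
  step 1: K(IK(II))(KKK(I(IK)))(SK(II)II)
  step 2: IK(II)(SK(II)II)
  step 3: K(II)(SK(II)II)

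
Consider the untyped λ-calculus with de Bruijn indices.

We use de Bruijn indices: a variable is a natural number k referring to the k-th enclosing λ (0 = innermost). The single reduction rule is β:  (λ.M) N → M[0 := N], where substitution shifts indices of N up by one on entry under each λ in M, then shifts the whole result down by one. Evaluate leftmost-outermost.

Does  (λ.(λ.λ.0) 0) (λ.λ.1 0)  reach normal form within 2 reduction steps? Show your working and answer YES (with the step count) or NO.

  start: (λ.(λ.λ.0) 0) (λ.λ.1 0)
  step 1: (λ.λ.0) (λ.λ.1 0)
  step 2: λ.0

Answer: YES — reaches normal form λ.0 in 2 ≤ 2 steps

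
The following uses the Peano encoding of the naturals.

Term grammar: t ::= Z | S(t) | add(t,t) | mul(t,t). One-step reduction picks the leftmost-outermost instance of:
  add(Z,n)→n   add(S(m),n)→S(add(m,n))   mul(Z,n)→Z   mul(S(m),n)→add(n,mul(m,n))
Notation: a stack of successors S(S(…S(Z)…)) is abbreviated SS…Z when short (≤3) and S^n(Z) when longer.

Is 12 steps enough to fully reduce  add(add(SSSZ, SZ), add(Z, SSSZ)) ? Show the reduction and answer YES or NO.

  start: add(add(SSSZ, SZ), add(Z, SSSZ))
  [1] add(S(add(SSZ, SZ)), add(Z, SSSZ))
  [2] S(add(add(SSZ, SZ), add(Z, SSSZ)))
  [3] S(add(S(add(SZ, SZ)), add(Z, SSSZ)))
  [4] S(S(add(add(SZ, SZ), add(Z, SSSZ))))
  [5] S(S(add(S(add(Z, SZ)), add(Z, SSSZ))))
  [6] S(S(S(add(add(Z, SZ), add(Z, SSSZ)))))
  [7] S(S(S(add(SZ, add(Z, SSSZ)))))
  [8] S(S(S(S(add(Z, add(Z, SSSZ))))))
  [9] S(S(S(S(add(Z, SSSZ)))))
  [10] S^7(Z)

Answer: YES — reaches normal form S^7(Z) in 10 ≤ 12 steps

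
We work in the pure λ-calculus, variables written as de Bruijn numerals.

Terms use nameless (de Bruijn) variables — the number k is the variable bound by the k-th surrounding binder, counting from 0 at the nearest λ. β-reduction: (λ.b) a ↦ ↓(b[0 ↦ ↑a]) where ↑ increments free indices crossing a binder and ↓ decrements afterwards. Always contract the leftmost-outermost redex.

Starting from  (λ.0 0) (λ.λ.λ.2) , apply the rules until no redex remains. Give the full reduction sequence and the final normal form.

  start: (λ.0 0) (λ.λ.λ.2)
  →1  (λ.λ.λ.2) (λ.λ.λ.2)
  →2  λ.λ.λ.λ.λ.2

Answer: normal form = λ.λ.λ.λ.λ.2  (in 2 steps)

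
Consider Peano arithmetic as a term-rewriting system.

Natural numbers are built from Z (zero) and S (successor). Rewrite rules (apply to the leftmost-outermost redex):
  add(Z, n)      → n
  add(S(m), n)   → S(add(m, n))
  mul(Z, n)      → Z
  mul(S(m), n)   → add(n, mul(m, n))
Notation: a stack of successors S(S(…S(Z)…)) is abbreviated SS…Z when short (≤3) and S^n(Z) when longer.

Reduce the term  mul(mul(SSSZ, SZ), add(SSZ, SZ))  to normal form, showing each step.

Answer: normal form = S^9(Z)  (in 35 steps)

Working:
  start: mul(mul(SSSZ, SZ), add(SSZ, SZ))
  step 1: mul(add(SZ, mul(SSZ, SZ)), add(SSZ, SZ))
  step 2: mul(S(add(Z, mul(SSZ, SZ))), add(SSZ, SZ))
  step 3: add(add(SSZ, SZ), mul(add(Z, mul(SSZ, SZ)), add(SSZ, SZ)))
  step 4: add(S(add(SZ, SZ)), mul(add(Z, mul(SSZ, SZ)), add(SSZ, SZ)))
  step 5: S(add(add(SZ, SZ), mul(add(Z, mul(SSZ, SZ)), add(SSZ, SZ))))
  step 6: S(add(S(add(Z, SZ)), mul(add(Z, mul(SSZ, SZ)), add(SSZ, SZ))))
  step 7: S(S(add(add(Z, SZ), mul(add(Z, mul(SSZ, SZ)), add(SSZ, SZ)))))
  step 8: S(S(add(SZ, mul(add(Z, mul(SSZ, SZ)), add(SSZ, SZ)))))
  step 9: S(S(S(add(Z, mul(add(Z, mul(SSZ, SZ)), add(SSZ, SZ))))))
  step 10: S(S(S(mul(add(Z, mul(SSZ, SZ)), add(SSZ, SZ)))))
  step 11: S(S(S(mul(mul(SSZ, SZ), add(SSZ, SZ)))))
  step 12: S(S(S(mul(add(SZ, mul(SZ, SZ)), add(SSZ, SZ)))))
  step 13: S(S(S(mul(S(add(Z, mul(SZ, SZ))), add(SSZ, SZ)))))
  step 14: S(S(S(add(add(SSZ, SZ), mul(add(Z, mul(SZ, SZ)), add(SSZ, SZ))))))
  step 15: S(S(S(add(S(add(SZ, SZ)), mul(add(Z, mul(SZ, SZ)), add(SSZ, SZ))))))
  step 16: S(S(S(S(add(add(SZ, SZ), mul(add(Z, mul(SZ, SZ)), add(SSZ, SZ)))))))
  step 17: S(S(S(S(add(S(add(Z, SZ)), mul(add(Z, mul(SZ, SZ)), add(SSZ, SZ)))))))
  step 18: S(S(S(S(S(add(add(Z, SZ), mul(add(Z, mul(SZ, SZ)), add(SSZ, SZ))))))))
  step 19: S(S(S(S(S(add(SZ, mul(add(Z, mul(SZ, SZ)), add(SSZ, SZ))))))))
  step 20: S(S(S(S(S(S(add(Z, mul(add(Z, mul(SZ, SZ)), add(SSZ, SZ)))))))))
  step 21: S(S(S(S(S(S(mul(add(Z, mul(SZ, SZ)), add(SSZ, SZ))))))))
  step 22: S(S(S(S(S(S(mul(mul(SZ, SZ), add(SSZ, SZ))))))))
  step 23: S(S(S(S(S(S(mul(add(SZ, mul(Z, SZ)), add(SSZ, SZ))))))))
  step 24: S(S(S(S(S(S(mul(S(add(Z, mul(Z, SZ))), add(SSZ, SZ))))))))
  step 25: S(S(S(S(S(S(add(add(SSZ, SZ), mul(add(Z, mul(Z, SZ)), add(SSZ, SZ)))))))))
  step 26: S(S(S(S(S(S(add(S(add(SZ, SZ)), mul(add(Z, mul(Z, SZ)), add(SSZ, SZ)))))))))
  step 27: S(S(S(S(S(S(S(add(add(SZ, SZ), mul(add(Z, mul(Z, SZ)), add(SSZ, SZ))))))))))
  step 28: S(S(S(S(S(S(S(add(S(add(Z, SZ)), mul(add(Z, mul(Z, SZ)), add(SSZ, SZ))))))))))
  step 29: S(S(S(S(S(S(S(S(add(add(Z, SZ), mul(add(Z, mul(Z, SZ)), add(SSZ, SZ)))))))))))
  step 30: S(S(S(S(S(S(S(S(add(SZ, mul(add(Z, mul(Z, SZ)), add(SSZ, SZ)))))))))))
  step 31: S(S(S(S(S(S(S(S(S(add(Z, mul(add(Z, mul(Z, SZ)), add(SSZ, SZ))))))))))))
  step 32: S(S(S(S(S(S(S(S(S(mul(add(Z, mul(Z, SZ)), add(SSZ, SZ)))))))))))
  step 33: S(S(S(S(S(S(S(S(S(mul(mul(Z, SZ), add(SSZ, SZ)))))))))))
  step 34: S(S(S(S(S(S(S(S(S(mul(Z, add(SSZ, SZ)))))))))))
  step 35: S^9(Z)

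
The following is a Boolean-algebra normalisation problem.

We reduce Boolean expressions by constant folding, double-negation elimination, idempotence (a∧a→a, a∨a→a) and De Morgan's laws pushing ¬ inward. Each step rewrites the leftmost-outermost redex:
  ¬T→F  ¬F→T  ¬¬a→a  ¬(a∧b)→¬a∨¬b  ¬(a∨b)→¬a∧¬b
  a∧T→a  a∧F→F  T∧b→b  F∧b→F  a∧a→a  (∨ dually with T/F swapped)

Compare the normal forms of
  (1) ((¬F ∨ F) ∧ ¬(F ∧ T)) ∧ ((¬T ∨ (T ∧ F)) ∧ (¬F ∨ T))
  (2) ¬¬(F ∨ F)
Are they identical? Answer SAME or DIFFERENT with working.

Term A:
  start: ((¬F ∨ F) ∧ ¬(F ∧ T)) ∧ ((¬T ∨ (T ∧ F)) ∧ (¬F ∨ T))
  [1] (¬F ∧ ¬(F ∧ T)) ∧ ((¬T ∨ (T ∧ F)) ∧ (¬F ∨ T))
  [2] (T ∧ ¬(F ∧ T)) ∧ ((¬T ∨ (T ∧ F)) ∧ (¬F ∨ T))
  [3] ¬(F ∧ T) ∧ ((¬T ∨ (T ∧ F)) ∧ (¬F ∨ T))
  [4] (¬F ∨ ¬T) ∧ ((¬T ∨ (T ∧ F)) ∧ (¬F ∨ T))
  [5] (T ∨ ¬T) ∧ ((¬T ∨ (T ∧ F)) ∧ (¬F ∨ T))
  [6] T ∧ ((¬T ∨ (T ∧ F)) ∧ (¬F ∨ T))
  [7] (¬T ∨ (T ∧ F)) ∧ (¬F ∨ T)
  [8] (F ∨ (T ∧ F)) ∧ (¬F ∨ T)
  [9] (T ∧ F) ∧ (¬F ∨ T)
  [10] F ∧ (¬F ∨ T)
  [11] F

Term B:
  start: ¬¬(F ∨ F)
  [1] F ∨ F
  [2] F

Answer: SAME — A ⇓ F, B ⇓ F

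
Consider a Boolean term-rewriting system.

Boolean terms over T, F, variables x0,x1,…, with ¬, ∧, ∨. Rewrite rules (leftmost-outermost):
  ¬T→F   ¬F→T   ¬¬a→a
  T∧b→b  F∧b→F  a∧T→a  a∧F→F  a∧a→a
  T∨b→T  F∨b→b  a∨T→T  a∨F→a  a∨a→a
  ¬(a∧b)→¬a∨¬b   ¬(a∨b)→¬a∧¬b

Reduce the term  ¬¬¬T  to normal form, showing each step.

  start: ¬¬¬T
  step 1: ¬T
  step 2: F

Answer: normal form = F  (in 2 steps)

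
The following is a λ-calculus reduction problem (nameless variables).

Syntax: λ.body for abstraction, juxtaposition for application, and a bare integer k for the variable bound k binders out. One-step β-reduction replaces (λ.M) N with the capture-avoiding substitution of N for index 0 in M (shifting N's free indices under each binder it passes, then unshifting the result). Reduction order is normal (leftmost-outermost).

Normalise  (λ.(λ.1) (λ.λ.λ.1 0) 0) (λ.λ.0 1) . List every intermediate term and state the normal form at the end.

Answer: normal form = λ.0 (λ.λ.0 1)  (in 3 steps)

Derivation:
  start: (λ.(λ.1) (λ.λ.λ.1 0) 0) (λ.λ.0 1)
  step 1: (λ.λ.λ.0 1) (λ.λ.λ.1 0) (λ.λ.0 1)
  step 2: (λ.λ.0 1) (λ.λ.0 1)
  step 3: λ.0 (λ.λ.0 1)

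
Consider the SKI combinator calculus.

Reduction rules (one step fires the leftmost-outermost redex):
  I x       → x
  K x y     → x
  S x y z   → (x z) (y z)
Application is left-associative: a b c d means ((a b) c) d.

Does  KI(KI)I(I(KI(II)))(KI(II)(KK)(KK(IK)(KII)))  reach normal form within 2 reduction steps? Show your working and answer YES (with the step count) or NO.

Answer: NO — after 2 steps the term is I(I(KI(II)))(KI(II)(KK)(KK(IK)(KII))), not yet normal

Reduction:
  start: KI(KI)I(I(KI(II)))(KI(II)(KK)(KK(IK)(KII)))
  →1  II(I(KI(II)))(KI(II)(KK)(KK(IK)(KII)))
  →2  I(I(KI(II)))(KI(II)(KK)(KK(IK)(KII)))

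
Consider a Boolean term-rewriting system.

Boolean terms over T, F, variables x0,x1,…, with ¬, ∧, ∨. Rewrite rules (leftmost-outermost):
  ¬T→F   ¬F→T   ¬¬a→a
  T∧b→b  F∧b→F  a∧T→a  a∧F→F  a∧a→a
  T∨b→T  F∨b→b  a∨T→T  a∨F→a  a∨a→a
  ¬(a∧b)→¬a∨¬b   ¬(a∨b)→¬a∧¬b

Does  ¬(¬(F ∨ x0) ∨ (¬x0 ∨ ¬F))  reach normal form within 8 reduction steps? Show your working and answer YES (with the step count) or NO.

Answer: YES — reaches normal form F in 8 ≤ 8 steps

Reduction:
  start: ¬(¬(F ∨ x0) ∨ (¬x0 ∨ ¬F))
  step 1: ¬¬(F ∨ x0) ∧ ¬(¬x0 ∨ ¬F)
  step 2: (F ∨ x0) ∧ ¬(¬x0 ∨ ¬F)
  step 3: x0 ∧ ¬(¬x0 ∨ ¬F)
  step 4: x0 ∧ (¬¬x0 ∧ ¬¬F)
  step 5: x0 ∧ (x0 ∧ ¬¬F)
  step 6: x0 ∧ (x0 ∧ F)
  step 7: x0 ∧ F
  step 8: F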